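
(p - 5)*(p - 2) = p^2 - 7*p + 10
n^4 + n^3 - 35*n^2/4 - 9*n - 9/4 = (n - 3)*(n + 1/2)^2*(n + 3)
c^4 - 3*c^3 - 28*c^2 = c^2*(c - 7)*(c + 4)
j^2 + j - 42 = (j - 6)*(j + 7)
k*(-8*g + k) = -8*g*k + k^2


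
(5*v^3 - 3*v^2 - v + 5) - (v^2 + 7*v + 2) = 5*v^3 - 4*v^2 - 8*v + 3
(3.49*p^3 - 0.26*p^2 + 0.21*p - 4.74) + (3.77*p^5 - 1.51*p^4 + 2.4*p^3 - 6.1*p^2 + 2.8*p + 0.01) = 3.77*p^5 - 1.51*p^4 + 5.89*p^3 - 6.36*p^2 + 3.01*p - 4.73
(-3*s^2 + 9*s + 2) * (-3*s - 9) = 9*s^3 - 87*s - 18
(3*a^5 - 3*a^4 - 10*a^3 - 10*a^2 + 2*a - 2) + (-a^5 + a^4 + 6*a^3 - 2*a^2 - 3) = 2*a^5 - 2*a^4 - 4*a^3 - 12*a^2 + 2*a - 5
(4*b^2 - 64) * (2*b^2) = 8*b^4 - 128*b^2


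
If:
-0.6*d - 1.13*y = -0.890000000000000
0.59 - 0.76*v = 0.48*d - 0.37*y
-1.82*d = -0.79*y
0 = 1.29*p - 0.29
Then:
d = 0.28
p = 0.22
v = 0.91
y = 0.64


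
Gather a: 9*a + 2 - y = 9*a - y + 2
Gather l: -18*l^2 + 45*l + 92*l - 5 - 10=-18*l^2 + 137*l - 15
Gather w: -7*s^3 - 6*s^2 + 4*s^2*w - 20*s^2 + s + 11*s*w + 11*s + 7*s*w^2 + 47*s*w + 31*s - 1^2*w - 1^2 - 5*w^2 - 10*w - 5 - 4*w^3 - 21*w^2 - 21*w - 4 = -7*s^3 - 26*s^2 + 43*s - 4*w^3 + w^2*(7*s - 26) + w*(4*s^2 + 58*s - 32) - 10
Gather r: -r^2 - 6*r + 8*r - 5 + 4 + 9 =-r^2 + 2*r + 8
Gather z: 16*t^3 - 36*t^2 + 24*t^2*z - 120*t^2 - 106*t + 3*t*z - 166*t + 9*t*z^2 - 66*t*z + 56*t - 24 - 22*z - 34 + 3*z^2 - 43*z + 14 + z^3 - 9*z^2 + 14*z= 16*t^3 - 156*t^2 - 216*t + z^3 + z^2*(9*t - 6) + z*(24*t^2 - 63*t - 51) - 44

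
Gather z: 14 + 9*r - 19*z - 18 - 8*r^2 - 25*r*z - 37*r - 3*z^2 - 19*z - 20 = -8*r^2 - 28*r - 3*z^2 + z*(-25*r - 38) - 24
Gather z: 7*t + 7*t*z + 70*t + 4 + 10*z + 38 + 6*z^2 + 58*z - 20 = 77*t + 6*z^2 + z*(7*t + 68) + 22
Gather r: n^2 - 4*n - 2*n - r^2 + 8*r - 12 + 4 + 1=n^2 - 6*n - r^2 + 8*r - 7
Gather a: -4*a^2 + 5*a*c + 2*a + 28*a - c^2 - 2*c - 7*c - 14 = -4*a^2 + a*(5*c + 30) - c^2 - 9*c - 14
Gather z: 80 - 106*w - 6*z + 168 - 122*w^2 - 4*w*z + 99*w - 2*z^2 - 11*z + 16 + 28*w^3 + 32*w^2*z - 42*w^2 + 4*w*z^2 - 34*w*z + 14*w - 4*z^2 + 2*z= 28*w^3 - 164*w^2 + 7*w + z^2*(4*w - 6) + z*(32*w^2 - 38*w - 15) + 264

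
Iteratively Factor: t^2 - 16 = (t - 4)*(t + 4)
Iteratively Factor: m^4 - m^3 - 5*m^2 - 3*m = (m)*(m^3 - m^2 - 5*m - 3) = m*(m + 1)*(m^2 - 2*m - 3) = m*(m + 1)^2*(m - 3)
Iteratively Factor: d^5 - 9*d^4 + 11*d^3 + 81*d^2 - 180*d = (d - 4)*(d^4 - 5*d^3 - 9*d^2 + 45*d) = (d - 4)*(d - 3)*(d^3 - 2*d^2 - 15*d) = d*(d - 4)*(d - 3)*(d^2 - 2*d - 15) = d*(d - 5)*(d - 4)*(d - 3)*(d + 3)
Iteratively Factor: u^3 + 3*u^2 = (u)*(u^2 + 3*u) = u*(u + 3)*(u)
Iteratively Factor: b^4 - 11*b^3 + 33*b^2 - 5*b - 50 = (b - 2)*(b^3 - 9*b^2 + 15*b + 25) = (b - 5)*(b - 2)*(b^2 - 4*b - 5) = (b - 5)*(b - 2)*(b + 1)*(b - 5)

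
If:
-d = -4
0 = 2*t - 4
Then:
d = 4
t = 2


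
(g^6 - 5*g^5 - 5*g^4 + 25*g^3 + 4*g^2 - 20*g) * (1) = g^6 - 5*g^5 - 5*g^4 + 25*g^3 + 4*g^2 - 20*g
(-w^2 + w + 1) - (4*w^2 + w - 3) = 4 - 5*w^2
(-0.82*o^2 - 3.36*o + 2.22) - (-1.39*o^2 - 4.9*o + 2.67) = 0.57*o^2 + 1.54*o - 0.45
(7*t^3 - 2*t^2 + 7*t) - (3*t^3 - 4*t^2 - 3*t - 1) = 4*t^3 + 2*t^2 + 10*t + 1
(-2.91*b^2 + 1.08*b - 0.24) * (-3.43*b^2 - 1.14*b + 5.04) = 9.9813*b^4 - 0.387000000000001*b^3 - 15.0744*b^2 + 5.7168*b - 1.2096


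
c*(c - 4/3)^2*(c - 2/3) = c^4 - 10*c^3/3 + 32*c^2/9 - 32*c/27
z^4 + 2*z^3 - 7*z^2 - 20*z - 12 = (z - 3)*(z + 1)*(z + 2)^2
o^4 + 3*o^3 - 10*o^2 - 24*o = o*(o - 3)*(o + 2)*(o + 4)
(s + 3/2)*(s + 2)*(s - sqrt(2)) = s^3 - sqrt(2)*s^2 + 7*s^2/2 - 7*sqrt(2)*s/2 + 3*s - 3*sqrt(2)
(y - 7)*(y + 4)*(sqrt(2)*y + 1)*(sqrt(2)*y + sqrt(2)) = 2*y^4 - 4*y^3 + sqrt(2)*y^3 - 62*y^2 - 2*sqrt(2)*y^2 - 56*y - 31*sqrt(2)*y - 28*sqrt(2)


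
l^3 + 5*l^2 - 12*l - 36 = (l - 3)*(l + 2)*(l + 6)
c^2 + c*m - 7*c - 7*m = (c - 7)*(c + m)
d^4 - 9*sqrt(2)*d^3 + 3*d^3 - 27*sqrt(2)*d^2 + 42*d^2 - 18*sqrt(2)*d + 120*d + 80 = (d + 1)*(d + 2)*(d - 5*sqrt(2))*(d - 4*sqrt(2))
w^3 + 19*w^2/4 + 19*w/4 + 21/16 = (w + 1/2)*(w + 3/4)*(w + 7/2)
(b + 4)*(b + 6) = b^2 + 10*b + 24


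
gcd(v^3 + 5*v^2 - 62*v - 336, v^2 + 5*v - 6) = v + 6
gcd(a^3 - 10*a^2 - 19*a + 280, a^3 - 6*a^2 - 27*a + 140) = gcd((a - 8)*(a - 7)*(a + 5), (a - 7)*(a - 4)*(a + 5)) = a^2 - 2*a - 35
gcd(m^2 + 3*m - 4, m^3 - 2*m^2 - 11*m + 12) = m - 1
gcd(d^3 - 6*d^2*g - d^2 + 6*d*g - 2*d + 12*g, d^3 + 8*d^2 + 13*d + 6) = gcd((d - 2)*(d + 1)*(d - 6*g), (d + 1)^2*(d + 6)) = d + 1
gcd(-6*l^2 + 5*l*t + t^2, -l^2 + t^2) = -l + t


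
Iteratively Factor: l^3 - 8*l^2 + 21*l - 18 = (l - 3)*(l^2 - 5*l + 6) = (l - 3)*(l - 2)*(l - 3)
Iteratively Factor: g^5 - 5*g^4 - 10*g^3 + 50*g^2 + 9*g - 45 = (g - 1)*(g^4 - 4*g^3 - 14*g^2 + 36*g + 45) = (g - 1)*(g + 1)*(g^3 - 5*g^2 - 9*g + 45) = (g - 5)*(g - 1)*(g + 1)*(g^2 - 9) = (g - 5)*(g - 1)*(g + 1)*(g + 3)*(g - 3)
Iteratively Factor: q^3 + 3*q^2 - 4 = (q - 1)*(q^2 + 4*q + 4) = (q - 1)*(q + 2)*(q + 2)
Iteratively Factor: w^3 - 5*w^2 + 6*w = (w - 3)*(w^2 - 2*w) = w*(w - 3)*(w - 2)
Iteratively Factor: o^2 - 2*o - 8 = (o - 4)*(o + 2)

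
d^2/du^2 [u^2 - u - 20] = 2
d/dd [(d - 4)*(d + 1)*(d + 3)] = 3*d^2 - 13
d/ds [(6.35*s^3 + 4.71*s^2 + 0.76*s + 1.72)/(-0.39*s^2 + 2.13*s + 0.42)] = (-2.4765*s^4 + 27.051*s^3 + 18.3297*s^2 + 5.298*s - 3.3444)/(0.1521*s^4 - 1.6614*s^3 + 4.2093*s^2 + 1.7892*s + 0.1764)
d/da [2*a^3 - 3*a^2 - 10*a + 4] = 6*a^2 - 6*a - 10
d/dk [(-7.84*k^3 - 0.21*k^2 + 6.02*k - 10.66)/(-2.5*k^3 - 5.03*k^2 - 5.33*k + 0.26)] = (38.9102*k^4 + 113.6744*k^3 - 54.6653*k^2 - 107.3488*k - 55.2526)/(6.25*k^6 + 25.15*k^5 + 51.9509*k^4 + 52.3198*k^3 + 25.7933*k^2 - 2.7716*k + 0.0676)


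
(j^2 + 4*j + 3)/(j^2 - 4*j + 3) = (j^2 + 4*j + 3)/(j^2 - 4*j + 3)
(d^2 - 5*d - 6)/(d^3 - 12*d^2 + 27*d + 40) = (d - 6)/(d^2 - 13*d + 40)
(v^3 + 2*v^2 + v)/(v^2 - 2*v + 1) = v*(v^2 + 2*v + 1)/(v^2 - 2*v + 1)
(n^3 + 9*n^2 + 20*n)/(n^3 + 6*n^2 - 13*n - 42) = n*(n^2 + 9*n + 20)/(n^3 + 6*n^2 - 13*n - 42)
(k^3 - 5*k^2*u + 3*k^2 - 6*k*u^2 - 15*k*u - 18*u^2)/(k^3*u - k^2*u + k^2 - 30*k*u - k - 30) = (-k^3 + 5*k^2*u - 3*k^2 + 6*k*u^2 + 15*k*u + 18*u^2)/(-k^3*u + k^2*u - k^2 + 30*k*u + k + 30)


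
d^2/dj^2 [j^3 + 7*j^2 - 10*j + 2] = 6*j + 14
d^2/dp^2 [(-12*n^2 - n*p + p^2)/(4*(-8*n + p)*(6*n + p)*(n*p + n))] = ((-n + 2*p)*(6*n + p)*(8*n - p)^2*(p + 1)^2 - (n - 2*p)*(6*n + p)^2*(8*n - p)^2*(p + 1) + (n - 2*p)*(6*n + p)^2*(8*n - p)*(p + 1)^2 - (6*n + p)^2*(8*n - p)^2*(p + 1)^2 + (6*n + p)^2*(8*n - p)^2*(12*n^2 + n*p - p^2) - (6*n + p)^2*(8*n - p)*(p + 1)*(12*n^2 + n*p - p^2) + (6*n + p)^2*(p + 1)^2*(12*n^2 + n*p - p^2) + (6*n + p)*(8*n - p)^2*(p + 1)*(12*n^2 + n*p - p^2) + (6*n + p)*(8*n - p)*(p + 1)^2*(-12*n^2 - n*p + p^2) + (8*n - p)^2*(p + 1)^2*(12*n^2 + n*p - p^2))/(2*n*(6*n + p)^3*(8*n - p)^3*(p + 1)^3)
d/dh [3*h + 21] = 3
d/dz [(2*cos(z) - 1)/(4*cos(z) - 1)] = -2*sin(z)/(4*cos(z) - 1)^2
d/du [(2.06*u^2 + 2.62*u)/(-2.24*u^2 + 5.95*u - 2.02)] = (18.1258*u^2 - 8.3224*u - 5.2924)/(5.0176*u^4 - 26.656*u^3 + 44.4521*u^2 - 24.038*u + 4.0804)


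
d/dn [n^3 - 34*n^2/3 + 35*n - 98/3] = 3*n^2 - 68*n/3 + 35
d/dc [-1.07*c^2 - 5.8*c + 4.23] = -2.14*c - 5.8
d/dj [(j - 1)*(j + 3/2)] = 2*j + 1/2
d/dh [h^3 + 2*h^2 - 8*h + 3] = 3*h^2 + 4*h - 8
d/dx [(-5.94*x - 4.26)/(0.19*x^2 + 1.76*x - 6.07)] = (1.1286*x^2 + 1.6188*x + 43.5534)/(0.0361*x^4 + 0.6688*x^3 + 0.791*x^2 - 21.3664*x + 36.8449)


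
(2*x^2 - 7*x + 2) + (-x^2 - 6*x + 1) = x^2 - 13*x + 3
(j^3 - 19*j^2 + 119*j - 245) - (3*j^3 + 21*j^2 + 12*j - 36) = -2*j^3 - 40*j^2 + 107*j - 209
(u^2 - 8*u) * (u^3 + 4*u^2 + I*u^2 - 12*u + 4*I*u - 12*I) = u^5 - 4*u^4 + I*u^4 - 44*u^3 - 4*I*u^3 + 96*u^2 - 44*I*u^2 + 96*I*u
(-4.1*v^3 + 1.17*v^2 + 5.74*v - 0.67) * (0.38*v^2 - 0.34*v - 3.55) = -1.558*v^5 + 1.8386*v^4 + 16.3384*v^3 - 6.3597*v^2 - 20.1492*v + 2.3785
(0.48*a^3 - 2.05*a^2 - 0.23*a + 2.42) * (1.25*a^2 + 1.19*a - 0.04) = 0.6*a^5 - 1.9913*a^4 - 2.7462*a^3 + 2.8333*a^2 + 2.889*a - 0.0968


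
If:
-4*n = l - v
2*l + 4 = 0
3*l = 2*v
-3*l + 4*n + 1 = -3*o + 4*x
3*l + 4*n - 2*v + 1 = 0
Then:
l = -2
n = -1/4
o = 4*x/3 - 2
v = -3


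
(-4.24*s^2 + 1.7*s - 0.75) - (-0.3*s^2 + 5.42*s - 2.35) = -3.94*s^2 - 3.72*s + 1.6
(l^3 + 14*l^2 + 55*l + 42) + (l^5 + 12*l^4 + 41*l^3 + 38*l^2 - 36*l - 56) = l^5 + 12*l^4 + 42*l^3 + 52*l^2 + 19*l - 14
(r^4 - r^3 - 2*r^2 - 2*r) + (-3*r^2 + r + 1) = r^4 - r^3 - 5*r^2 - r + 1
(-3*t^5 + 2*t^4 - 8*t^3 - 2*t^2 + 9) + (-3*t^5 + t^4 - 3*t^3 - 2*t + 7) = -6*t^5 + 3*t^4 - 11*t^3 - 2*t^2 - 2*t + 16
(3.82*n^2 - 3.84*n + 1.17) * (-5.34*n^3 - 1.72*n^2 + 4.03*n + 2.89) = -20.3988*n^5 + 13.9352*n^4 + 15.7516*n^3 - 6.4478*n^2 - 6.3825*n + 3.3813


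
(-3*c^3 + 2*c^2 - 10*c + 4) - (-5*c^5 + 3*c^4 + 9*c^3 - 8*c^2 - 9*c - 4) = 5*c^5 - 3*c^4 - 12*c^3 + 10*c^2 - c + 8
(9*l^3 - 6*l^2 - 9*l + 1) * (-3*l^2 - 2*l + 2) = -27*l^5 + 57*l^3 + 3*l^2 - 20*l + 2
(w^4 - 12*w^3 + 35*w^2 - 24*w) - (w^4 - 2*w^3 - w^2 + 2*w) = -10*w^3 + 36*w^2 - 26*w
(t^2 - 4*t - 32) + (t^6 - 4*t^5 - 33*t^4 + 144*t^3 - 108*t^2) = t^6 - 4*t^5 - 33*t^4 + 144*t^3 - 107*t^2 - 4*t - 32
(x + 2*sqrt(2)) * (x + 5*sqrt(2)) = x^2 + 7*sqrt(2)*x + 20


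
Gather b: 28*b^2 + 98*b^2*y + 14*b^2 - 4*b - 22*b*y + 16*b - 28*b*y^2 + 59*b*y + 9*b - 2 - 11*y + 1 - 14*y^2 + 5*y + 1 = b^2*(98*y + 42) + b*(-28*y^2 + 37*y + 21) - 14*y^2 - 6*y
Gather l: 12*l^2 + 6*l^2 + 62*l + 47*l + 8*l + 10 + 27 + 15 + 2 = 18*l^2 + 117*l + 54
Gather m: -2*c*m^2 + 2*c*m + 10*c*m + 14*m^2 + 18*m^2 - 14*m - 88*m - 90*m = m^2*(32 - 2*c) + m*(12*c - 192)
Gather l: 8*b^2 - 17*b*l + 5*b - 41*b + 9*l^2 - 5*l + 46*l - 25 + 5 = 8*b^2 - 36*b + 9*l^2 + l*(41 - 17*b) - 20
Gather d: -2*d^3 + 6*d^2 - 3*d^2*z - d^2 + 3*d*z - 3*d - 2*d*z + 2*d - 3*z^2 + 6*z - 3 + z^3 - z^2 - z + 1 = -2*d^3 + d^2*(5 - 3*z) + d*(z - 1) + z^3 - 4*z^2 + 5*z - 2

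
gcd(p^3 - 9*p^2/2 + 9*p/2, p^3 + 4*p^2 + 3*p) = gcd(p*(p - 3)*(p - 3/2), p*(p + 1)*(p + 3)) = p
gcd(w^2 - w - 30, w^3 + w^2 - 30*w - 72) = w - 6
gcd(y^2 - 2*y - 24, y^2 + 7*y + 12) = y + 4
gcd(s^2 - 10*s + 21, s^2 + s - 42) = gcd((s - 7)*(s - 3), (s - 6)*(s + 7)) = 1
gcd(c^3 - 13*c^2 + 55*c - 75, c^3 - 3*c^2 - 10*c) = c - 5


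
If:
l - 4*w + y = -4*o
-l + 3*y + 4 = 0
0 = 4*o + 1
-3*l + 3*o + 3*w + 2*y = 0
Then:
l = -31/8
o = -1/4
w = -15/8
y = -21/8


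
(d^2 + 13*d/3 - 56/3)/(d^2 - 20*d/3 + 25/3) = (3*d^2 + 13*d - 56)/(3*d^2 - 20*d + 25)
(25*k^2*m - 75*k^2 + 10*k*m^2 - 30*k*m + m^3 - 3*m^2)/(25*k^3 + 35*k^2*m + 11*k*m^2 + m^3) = (m - 3)/(k + m)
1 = 1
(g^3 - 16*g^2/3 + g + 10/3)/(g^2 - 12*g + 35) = (3*g^2 - g - 2)/(3*(g - 7))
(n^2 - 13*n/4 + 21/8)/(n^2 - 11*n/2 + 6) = (n - 7/4)/(n - 4)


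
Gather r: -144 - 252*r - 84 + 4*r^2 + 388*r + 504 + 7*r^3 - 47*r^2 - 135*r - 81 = 7*r^3 - 43*r^2 + r + 195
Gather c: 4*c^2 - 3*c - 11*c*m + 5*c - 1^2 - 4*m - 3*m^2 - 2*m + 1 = 4*c^2 + c*(2 - 11*m) - 3*m^2 - 6*m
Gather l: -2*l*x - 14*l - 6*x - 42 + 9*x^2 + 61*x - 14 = l*(-2*x - 14) + 9*x^2 + 55*x - 56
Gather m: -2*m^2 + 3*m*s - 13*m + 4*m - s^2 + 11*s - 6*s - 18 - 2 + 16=-2*m^2 + m*(3*s - 9) - s^2 + 5*s - 4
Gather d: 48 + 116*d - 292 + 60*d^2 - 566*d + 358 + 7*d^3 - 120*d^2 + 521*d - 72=7*d^3 - 60*d^2 + 71*d + 42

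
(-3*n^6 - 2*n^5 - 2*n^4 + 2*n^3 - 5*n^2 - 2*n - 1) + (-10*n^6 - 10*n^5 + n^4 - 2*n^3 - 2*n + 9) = -13*n^6 - 12*n^5 - n^4 - 5*n^2 - 4*n + 8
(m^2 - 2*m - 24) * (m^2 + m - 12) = m^4 - m^3 - 38*m^2 + 288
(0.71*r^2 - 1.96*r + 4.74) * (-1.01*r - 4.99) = -0.7171*r^3 - 1.5633*r^2 + 4.993*r - 23.6526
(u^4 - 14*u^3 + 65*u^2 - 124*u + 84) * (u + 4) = u^5 - 10*u^4 + 9*u^3 + 136*u^2 - 412*u + 336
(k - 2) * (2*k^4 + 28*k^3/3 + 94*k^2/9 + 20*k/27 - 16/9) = 2*k^5 + 16*k^4/3 - 74*k^3/9 - 544*k^2/27 - 88*k/27 + 32/9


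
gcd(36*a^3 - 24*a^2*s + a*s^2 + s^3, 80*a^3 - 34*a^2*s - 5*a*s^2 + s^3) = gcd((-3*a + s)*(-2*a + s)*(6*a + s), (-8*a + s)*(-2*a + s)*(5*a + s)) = -2*a + s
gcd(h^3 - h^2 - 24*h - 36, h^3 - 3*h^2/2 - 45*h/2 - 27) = h^2 - 3*h - 18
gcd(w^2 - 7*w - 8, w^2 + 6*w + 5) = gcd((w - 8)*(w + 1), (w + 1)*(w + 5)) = w + 1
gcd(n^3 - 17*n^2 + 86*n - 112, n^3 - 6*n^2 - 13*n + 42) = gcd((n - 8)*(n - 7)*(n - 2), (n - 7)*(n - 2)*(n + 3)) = n^2 - 9*n + 14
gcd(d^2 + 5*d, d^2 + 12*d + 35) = d + 5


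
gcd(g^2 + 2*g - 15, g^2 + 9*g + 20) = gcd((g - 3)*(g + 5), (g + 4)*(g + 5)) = g + 5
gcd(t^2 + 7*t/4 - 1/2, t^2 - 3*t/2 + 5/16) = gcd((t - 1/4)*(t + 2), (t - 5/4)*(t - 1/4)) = t - 1/4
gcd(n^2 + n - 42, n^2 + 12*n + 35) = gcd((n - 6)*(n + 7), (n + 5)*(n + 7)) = n + 7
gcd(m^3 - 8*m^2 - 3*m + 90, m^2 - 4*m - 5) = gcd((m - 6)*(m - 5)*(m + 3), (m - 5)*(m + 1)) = m - 5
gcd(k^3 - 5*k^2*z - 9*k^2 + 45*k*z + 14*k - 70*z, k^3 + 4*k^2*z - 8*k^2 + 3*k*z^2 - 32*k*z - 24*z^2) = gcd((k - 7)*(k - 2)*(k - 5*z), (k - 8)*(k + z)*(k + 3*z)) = 1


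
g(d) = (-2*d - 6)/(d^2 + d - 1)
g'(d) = (-2*d - 6)*(-2*d - 1)/(d^2 + d - 1)^2 - 2/(d^2 + d - 1) = 2*(d^2 + 6*d + 4)/(d^4 + 2*d^3 - d^2 - 2*d + 1)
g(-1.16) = 4.52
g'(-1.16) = -4.87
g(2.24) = -1.67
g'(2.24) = 1.15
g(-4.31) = 0.20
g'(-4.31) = -0.04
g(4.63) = -0.61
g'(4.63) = 0.17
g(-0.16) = 5.01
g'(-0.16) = 4.76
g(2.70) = -1.27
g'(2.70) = 0.68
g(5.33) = -0.51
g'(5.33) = 0.12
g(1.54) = -3.12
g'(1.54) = 3.68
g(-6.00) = 0.21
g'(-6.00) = 0.01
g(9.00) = -0.27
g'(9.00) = 0.04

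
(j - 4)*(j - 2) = j^2 - 6*j + 8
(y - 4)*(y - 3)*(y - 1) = y^3 - 8*y^2 + 19*y - 12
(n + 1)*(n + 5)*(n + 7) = n^3 + 13*n^2 + 47*n + 35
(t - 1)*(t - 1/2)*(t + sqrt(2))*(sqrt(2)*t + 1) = sqrt(2)*t^4 - 3*sqrt(2)*t^3/2 + 3*t^3 - 9*t^2/2 + 3*sqrt(2)*t^2/2 - 3*sqrt(2)*t/2 + 3*t/2 + sqrt(2)/2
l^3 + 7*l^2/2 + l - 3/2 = (l - 1/2)*(l + 1)*(l + 3)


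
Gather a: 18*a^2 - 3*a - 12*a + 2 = 18*a^2 - 15*a + 2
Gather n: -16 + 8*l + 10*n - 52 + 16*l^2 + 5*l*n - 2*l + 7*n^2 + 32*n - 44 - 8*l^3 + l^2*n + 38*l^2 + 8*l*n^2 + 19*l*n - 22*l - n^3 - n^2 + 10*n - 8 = -8*l^3 + 54*l^2 - 16*l - n^3 + n^2*(8*l + 6) + n*(l^2 + 24*l + 52) - 120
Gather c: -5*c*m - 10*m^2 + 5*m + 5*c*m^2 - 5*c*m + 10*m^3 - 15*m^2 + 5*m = c*(5*m^2 - 10*m) + 10*m^3 - 25*m^2 + 10*m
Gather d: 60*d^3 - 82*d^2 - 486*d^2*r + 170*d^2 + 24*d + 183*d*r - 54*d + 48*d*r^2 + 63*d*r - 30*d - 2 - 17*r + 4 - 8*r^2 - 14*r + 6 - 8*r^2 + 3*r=60*d^3 + d^2*(88 - 486*r) + d*(48*r^2 + 246*r - 60) - 16*r^2 - 28*r + 8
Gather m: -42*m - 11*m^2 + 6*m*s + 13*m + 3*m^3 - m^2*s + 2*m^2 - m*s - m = 3*m^3 + m^2*(-s - 9) + m*(5*s - 30)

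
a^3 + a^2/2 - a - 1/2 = (a - 1)*(a + 1/2)*(a + 1)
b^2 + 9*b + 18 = (b + 3)*(b + 6)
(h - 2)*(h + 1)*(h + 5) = h^3 + 4*h^2 - 7*h - 10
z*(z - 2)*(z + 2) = z^3 - 4*z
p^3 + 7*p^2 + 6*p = p*(p + 1)*(p + 6)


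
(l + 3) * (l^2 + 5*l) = l^3 + 8*l^2 + 15*l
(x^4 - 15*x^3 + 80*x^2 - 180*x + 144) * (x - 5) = x^5 - 20*x^4 + 155*x^3 - 580*x^2 + 1044*x - 720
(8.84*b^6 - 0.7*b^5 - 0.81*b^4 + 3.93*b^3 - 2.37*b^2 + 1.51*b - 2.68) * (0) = 0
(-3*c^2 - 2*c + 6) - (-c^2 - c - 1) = -2*c^2 - c + 7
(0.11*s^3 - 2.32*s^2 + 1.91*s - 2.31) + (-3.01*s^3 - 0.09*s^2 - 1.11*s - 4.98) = -2.9*s^3 - 2.41*s^2 + 0.8*s - 7.29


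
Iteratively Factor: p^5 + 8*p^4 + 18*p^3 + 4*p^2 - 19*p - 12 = (p + 1)*(p^4 + 7*p^3 + 11*p^2 - 7*p - 12) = (p + 1)*(p + 3)*(p^3 + 4*p^2 - p - 4) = (p + 1)*(p + 3)*(p + 4)*(p^2 - 1) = (p - 1)*(p + 1)*(p + 3)*(p + 4)*(p + 1)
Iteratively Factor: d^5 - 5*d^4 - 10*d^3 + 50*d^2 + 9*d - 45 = (d - 3)*(d^4 - 2*d^3 - 16*d^2 + 2*d + 15) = (d - 3)*(d + 1)*(d^3 - 3*d^2 - 13*d + 15) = (d - 3)*(d - 1)*(d + 1)*(d^2 - 2*d - 15) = (d - 5)*(d - 3)*(d - 1)*(d + 1)*(d + 3)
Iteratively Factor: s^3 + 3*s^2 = (s + 3)*(s^2) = s*(s + 3)*(s)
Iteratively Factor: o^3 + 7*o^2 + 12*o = (o)*(o^2 + 7*o + 12) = o*(o + 4)*(o + 3)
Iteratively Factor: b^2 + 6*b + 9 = (b + 3)*(b + 3)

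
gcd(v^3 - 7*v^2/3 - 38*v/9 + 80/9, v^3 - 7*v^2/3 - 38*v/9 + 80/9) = v^3 - 7*v^2/3 - 38*v/9 + 80/9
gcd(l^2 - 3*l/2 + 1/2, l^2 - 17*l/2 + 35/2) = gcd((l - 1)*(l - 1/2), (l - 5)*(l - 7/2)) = 1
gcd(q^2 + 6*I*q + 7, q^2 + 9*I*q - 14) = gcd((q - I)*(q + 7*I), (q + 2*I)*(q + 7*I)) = q + 7*I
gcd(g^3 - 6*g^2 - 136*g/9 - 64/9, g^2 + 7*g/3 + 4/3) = g + 4/3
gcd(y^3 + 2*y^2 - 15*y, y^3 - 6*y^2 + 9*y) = y^2 - 3*y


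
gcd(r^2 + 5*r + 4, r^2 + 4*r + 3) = r + 1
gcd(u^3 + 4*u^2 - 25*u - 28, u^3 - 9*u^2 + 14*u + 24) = u^2 - 3*u - 4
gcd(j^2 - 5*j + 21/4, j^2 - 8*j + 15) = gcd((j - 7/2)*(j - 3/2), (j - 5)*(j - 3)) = 1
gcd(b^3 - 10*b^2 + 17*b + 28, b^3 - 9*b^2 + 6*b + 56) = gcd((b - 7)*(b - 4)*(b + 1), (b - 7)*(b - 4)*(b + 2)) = b^2 - 11*b + 28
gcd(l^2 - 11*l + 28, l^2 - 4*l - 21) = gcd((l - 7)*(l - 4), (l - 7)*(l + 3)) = l - 7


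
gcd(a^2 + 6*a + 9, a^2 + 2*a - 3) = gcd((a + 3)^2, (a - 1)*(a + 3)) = a + 3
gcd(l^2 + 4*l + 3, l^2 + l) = l + 1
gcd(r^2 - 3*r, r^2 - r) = r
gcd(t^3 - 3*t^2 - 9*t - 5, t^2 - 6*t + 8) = 1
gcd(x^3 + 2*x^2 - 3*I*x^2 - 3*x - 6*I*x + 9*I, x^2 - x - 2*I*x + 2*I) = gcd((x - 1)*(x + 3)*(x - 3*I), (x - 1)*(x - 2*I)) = x - 1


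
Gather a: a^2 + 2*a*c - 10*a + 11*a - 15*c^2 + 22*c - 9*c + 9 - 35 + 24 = a^2 + a*(2*c + 1) - 15*c^2 + 13*c - 2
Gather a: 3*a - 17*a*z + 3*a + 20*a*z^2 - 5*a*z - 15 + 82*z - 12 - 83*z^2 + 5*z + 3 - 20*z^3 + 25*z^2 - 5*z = a*(20*z^2 - 22*z + 6) - 20*z^3 - 58*z^2 + 82*z - 24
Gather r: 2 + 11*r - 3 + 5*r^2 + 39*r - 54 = 5*r^2 + 50*r - 55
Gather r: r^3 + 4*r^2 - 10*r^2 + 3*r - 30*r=r^3 - 6*r^2 - 27*r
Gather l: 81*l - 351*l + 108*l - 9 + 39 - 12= 18 - 162*l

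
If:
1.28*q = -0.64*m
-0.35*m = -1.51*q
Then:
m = 0.00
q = 0.00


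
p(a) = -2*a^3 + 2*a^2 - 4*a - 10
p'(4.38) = -101.59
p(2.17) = -29.70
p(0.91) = -13.49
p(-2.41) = 39.25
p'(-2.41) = -48.49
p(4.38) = -157.21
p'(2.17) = -23.57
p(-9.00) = 1646.00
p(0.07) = -10.27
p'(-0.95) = -13.22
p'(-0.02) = -4.08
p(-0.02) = -9.92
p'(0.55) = -3.62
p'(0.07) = -3.75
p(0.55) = -11.93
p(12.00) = -3226.00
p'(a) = -6*a^2 + 4*a - 4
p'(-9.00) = -526.00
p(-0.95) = -2.68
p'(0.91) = -5.33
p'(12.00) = -820.00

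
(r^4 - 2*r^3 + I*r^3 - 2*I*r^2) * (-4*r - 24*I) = -4*r^5 + 8*r^4 - 28*I*r^4 + 24*r^3 + 56*I*r^3 - 48*r^2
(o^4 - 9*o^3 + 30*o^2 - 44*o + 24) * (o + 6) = o^5 - 3*o^4 - 24*o^3 + 136*o^2 - 240*o + 144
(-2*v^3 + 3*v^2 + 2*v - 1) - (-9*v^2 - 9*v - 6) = -2*v^3 + 12*v^2 + 11*v + 5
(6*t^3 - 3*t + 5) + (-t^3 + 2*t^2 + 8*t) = 5*t^3 + 2*t^2 + 5*t + 5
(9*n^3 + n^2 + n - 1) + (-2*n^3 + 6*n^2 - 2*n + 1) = 7*n^3 + 7*n^2 - n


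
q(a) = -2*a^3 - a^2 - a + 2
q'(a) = -6*a^2 - 2*a - 1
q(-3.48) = 77.66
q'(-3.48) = -66.70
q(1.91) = -17.49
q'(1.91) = -26.71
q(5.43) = -353.12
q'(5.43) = -188.77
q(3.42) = -93.12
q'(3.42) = -78.02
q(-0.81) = 3.22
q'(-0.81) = -3.32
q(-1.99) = 15.79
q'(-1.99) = -20.78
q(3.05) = -67.10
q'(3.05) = -62.92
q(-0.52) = 2.53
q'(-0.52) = -1.58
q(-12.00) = 3326.00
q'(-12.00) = -841.00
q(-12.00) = 3326.00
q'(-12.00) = -841.00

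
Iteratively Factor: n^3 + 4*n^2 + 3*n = (n)*(n^2 + 4*n + 3) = n*(n + 1)*(n + 3)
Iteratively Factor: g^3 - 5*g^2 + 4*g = (g)*(g^2 - 5*g + 4) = g*(g - 4)*(g - 1)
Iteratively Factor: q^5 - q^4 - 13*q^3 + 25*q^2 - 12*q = (q - 1)*(q^4 - 13*q^2 + 12*q) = q*(q - 1)*(q^3 - 13*q + 12) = q*(q - 3)*(q - 1)*(q^2 + 3*q - 4) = q*(q - 3)*(q - 1)^2*(q + 4)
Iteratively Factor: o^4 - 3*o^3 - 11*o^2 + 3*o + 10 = (o - 1)*(o^3 - 2*o^2 - 13*o - 10) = (o - 5)*(o - 1)*(o^2 + 3*o + 2) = (o - 5)*(o - 1)*(o + 2)*(o + 1)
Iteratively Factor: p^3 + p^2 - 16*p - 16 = (p - 4)*(p^2 + 5*p + 4) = (p - 4)*(p + 1)*(p + 4)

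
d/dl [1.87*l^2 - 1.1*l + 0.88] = 3.74*l - 1.1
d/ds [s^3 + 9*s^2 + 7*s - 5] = 3*s^2 + 18*s + 7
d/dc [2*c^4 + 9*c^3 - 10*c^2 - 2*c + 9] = 8*c^3 + 27*c^2 - 20*c - 2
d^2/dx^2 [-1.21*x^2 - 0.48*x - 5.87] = -2.42000000000000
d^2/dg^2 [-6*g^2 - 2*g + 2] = -12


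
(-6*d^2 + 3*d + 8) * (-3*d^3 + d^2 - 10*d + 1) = 18*d^5 - 15*d^4 + 39*d^3 - 28*d^2 - 77*d + 8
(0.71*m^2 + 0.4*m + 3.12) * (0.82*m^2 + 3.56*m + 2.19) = 0.5822*m^4 + 2.8556*m^3 + 5.5373*m^2 + 11.9832*m + 6.8328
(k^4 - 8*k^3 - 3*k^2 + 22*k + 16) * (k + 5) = k^5 - 3*k^4 - 43*k^3 + 7*k^2 + 126*k + 80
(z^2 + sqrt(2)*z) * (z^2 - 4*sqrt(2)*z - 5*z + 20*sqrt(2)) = z^4 - 5*z^3 - 3*sqrt(2)*z^3 - 8*z^2 + 15*sqrt(2)*z^2 + 40*z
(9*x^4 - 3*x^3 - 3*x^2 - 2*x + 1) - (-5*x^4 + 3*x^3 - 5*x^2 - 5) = 14*x^4 - 6*x^3 + 2*x^2 - 2*x + 6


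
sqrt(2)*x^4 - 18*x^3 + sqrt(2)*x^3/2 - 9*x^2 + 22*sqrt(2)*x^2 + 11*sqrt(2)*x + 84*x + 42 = (x - 7*sqrt(2))*(x - 3*sqrt(2))*(x + sqrt(2))*(sqrt(2)*x + sqrt(2)/2)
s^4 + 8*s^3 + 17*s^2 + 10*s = s*(s + 1)*(s + 2)*(s + 5)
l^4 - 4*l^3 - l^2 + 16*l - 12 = (l - 3)*(l - 2)*(l - 1)*(l + 2)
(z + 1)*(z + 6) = z^2 + 7*z + 6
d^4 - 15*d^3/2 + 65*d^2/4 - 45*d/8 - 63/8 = (d - 7/2)*(d - 3)*(d - 3/2)*(d + 1/2)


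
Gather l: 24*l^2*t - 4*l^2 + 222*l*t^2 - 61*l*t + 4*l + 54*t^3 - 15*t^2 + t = l^2*(24*t - 4) + l*(222*t^2 - 61*t + 4) + 54*t^3 - 15*t^2 + t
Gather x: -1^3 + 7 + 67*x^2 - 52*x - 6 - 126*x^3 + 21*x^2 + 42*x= -126*x^3 + 88*x^2 - 10*x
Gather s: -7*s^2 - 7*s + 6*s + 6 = -7*s^2 - s + 6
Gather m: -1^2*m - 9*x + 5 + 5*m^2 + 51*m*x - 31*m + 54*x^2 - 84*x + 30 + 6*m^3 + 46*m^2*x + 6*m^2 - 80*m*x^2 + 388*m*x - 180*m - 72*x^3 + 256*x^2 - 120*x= 6*m^3 + m^2*(46*x + 11) + m*(-80*x^2 + 439*x - 212) - 72*x^3 + 310*x^2 - 213*x + 35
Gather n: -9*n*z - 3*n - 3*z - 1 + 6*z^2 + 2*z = n*(-9*z - 3) + 6*z^2 - z - 1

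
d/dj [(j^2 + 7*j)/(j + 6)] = (j^2 + 12*j + 42)/(j^2 + 12*j + 36)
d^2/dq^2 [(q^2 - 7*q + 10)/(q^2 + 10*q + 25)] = 2*(125 - 17*q)/(q^4 + 20*q^3 + 150*q^2 + 500*q + 625)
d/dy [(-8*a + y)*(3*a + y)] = -5*a + 2*y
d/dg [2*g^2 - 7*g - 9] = 4*g - 7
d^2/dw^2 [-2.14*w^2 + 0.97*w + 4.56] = -4.28000000000000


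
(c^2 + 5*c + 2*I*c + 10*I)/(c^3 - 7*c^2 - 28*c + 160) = (c + 2*I)/(c^2 - 12*c + 32)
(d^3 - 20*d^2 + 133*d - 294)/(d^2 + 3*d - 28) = (d^3 - 20*d^2 + 133*d - 294)/(d^2 + 3*d - 28)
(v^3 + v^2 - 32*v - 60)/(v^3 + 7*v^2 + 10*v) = (v - 6)/v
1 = 1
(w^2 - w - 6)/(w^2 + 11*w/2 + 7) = 2*(w - 3)/(2*w + 7)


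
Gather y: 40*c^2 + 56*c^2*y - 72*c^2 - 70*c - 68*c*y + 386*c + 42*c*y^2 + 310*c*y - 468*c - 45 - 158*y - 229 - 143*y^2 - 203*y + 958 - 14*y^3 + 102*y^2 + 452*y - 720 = -32*c^2 - 152*c - 14*y^3 + y^2*(42*c - 41) + y*(56*c^2 + 242*c + 91) - 36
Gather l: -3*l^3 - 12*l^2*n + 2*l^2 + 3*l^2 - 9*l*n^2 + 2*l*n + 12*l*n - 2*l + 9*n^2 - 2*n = -3*l^3 + l^2*(5 - 12*n) + l*(-9*n^2 + 14*n - 2) + 9*n^2 - 2*n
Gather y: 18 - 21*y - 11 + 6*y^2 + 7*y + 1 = 6*y^2 - 14*y + 8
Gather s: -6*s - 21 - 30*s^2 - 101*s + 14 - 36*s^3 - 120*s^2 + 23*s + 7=-36*s^3 - 150*s^2 - 84*s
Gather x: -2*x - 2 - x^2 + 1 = -x^2 - 2*x - 1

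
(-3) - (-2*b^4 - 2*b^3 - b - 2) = 2*b^4 + 2*b^3 + b - 1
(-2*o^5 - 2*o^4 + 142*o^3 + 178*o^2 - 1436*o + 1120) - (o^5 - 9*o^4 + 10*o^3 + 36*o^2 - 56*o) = -3*o^5 + 7*o^4 + 132*o^3 + 142*o^2 - 1380*o + 1120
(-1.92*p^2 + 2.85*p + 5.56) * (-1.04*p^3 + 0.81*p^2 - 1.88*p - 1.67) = 1.9968*p^5 - 4.5192*p^4 + 0.1357*p^3 + 2.352*p^2 - 15.2123*p - 9.2852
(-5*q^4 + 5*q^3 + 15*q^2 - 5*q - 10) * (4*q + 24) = -20*q^5 - 100*q^4 + 180*q^3 + 340*q^2 - 160*q - 240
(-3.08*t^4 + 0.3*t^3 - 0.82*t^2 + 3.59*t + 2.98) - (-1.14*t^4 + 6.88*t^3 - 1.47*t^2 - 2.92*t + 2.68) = -1.94*t^4 - 6.58*t^3 + 0.65*t^2 + 6.51*t + 0.3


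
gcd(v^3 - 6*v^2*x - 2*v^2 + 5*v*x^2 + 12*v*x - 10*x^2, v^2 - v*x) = -v + x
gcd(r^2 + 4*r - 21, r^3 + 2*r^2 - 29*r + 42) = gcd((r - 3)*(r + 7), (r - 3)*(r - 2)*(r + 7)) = r^2 + 4*r - 21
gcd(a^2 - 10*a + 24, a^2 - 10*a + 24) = a^2 - 10*a + 24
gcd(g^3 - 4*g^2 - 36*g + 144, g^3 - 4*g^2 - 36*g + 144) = g^3 - 4*g^2 - 36*g + 144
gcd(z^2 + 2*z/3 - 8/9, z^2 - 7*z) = 1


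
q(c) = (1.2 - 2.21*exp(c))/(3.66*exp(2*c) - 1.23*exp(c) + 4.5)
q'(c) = (1.2 - 2.21*exp(c))*(-7.32*exp(2*c) + 1.23*exp(c))/(3.66*exp(2*c) - 1.23*exp(c) + 4.5)^2 - 2.21*exp(c)/(3.66*exp(2*c) - 1.23*exp(c) + 4.5)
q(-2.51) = 0.23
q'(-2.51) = -0.04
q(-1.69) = 0.18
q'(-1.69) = -0.09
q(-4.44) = 0.26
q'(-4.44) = -0.01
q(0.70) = -0.19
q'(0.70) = 0.05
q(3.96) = -0.01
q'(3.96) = 0.01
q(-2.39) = 0.23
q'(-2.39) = -0.04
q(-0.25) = -0.09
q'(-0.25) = -0.24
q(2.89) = -0.03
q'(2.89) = 0.03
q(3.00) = -0.03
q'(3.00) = 0.03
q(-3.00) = 0.25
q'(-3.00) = -0.02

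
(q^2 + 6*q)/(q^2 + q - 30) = q/(q - 5)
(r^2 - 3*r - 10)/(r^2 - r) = (r^2 - 3*r - 10)/(r*(r - 1))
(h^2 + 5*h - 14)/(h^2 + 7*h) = (h - 2)/h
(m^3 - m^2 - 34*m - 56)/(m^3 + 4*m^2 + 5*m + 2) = (m^2 - 3*m - 28)/(m^2 + 2*m + 1)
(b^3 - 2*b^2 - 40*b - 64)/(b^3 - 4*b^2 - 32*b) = (b + 2)/b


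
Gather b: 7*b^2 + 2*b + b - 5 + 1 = 7*b^2 + 3*b - 4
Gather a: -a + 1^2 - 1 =-a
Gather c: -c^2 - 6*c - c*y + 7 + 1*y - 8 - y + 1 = -c^2 + c*(-y - 6)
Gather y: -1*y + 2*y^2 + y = 2*y^2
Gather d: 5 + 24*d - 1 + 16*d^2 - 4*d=16*d^2 + 20*d + 4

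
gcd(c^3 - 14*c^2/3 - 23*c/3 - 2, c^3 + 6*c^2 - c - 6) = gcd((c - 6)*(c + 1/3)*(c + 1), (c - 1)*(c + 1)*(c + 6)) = c + 1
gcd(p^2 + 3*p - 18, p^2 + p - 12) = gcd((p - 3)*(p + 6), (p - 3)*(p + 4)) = p - 3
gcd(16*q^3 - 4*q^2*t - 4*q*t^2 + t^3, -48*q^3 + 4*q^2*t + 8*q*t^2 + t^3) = 2*q - t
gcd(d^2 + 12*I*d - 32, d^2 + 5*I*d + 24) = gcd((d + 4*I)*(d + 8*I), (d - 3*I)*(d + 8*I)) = d + 8*I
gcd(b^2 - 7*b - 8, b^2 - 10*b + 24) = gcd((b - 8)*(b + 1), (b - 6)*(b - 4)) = 1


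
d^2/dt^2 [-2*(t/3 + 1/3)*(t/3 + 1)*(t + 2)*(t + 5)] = -8*t^2/3 - 44*t/3 - 164/9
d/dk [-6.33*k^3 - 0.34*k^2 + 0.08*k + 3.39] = -18.99*k^2 - 0.68*k + 0.08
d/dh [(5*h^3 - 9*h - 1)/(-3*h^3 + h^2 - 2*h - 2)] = (5*h^4 - 74*h^3 - 30*h^2 + 2*h + 16)/(9*h^6 - 6*h^5 + 13*h^4 + 8*h^3 + 8*h + 4)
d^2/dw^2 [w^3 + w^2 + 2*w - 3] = 6*w + 2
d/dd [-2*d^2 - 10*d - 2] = -4*d - 10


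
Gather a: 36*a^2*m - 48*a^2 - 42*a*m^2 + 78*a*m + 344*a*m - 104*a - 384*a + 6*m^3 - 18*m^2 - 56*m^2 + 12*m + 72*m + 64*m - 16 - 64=a^2*(36*m - 48) + a*(-42*m^2 + 422*m - 488) + 6*m^3 - 74*m^2 + 148*m - 80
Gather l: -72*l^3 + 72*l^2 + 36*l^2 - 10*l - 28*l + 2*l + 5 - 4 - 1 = -72*l^3 + 108*l^2 - 36*l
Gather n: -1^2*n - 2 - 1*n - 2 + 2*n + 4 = 0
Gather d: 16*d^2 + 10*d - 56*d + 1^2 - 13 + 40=16*d^2 - 46*d + 28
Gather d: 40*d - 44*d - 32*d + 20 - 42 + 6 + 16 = -36*d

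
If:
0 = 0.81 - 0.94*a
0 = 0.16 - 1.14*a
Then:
No Solution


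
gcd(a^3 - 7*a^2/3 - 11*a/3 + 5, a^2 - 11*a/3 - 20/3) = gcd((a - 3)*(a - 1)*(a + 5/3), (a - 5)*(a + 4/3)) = 1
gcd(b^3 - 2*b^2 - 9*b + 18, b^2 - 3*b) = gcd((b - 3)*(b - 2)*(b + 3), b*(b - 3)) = b - 3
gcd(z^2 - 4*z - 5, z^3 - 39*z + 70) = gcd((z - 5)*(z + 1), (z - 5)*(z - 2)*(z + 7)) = z - 5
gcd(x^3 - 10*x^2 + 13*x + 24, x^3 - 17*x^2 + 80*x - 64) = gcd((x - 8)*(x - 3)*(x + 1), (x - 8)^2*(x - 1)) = x - 8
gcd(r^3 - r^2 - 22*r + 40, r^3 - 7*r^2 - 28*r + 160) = r^2 + r - 20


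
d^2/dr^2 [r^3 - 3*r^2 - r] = 6*r - 6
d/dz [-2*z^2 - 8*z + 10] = -4*z - 8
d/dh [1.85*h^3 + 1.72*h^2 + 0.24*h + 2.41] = 5.55*h^2 + 3.44*h + 0.24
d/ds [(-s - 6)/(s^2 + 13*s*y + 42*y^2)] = (-s^2 - 13*s*y - 42*y^2 + (s + 6)*(2*s + 13*y))/(s^2 + 13*s*y + 42*y^2)^2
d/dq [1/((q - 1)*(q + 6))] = (-2*q - 5)/(q^4 + 10*q^3 + 13*q^2 - 60*q + 36)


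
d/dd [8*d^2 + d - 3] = 16*d + 1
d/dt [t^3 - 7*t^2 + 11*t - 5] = 3*t^2 - 14*t + 11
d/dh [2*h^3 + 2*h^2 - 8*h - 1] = 6*h^2 + 4*h - 8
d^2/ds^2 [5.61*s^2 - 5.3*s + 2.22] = 11.2200000000000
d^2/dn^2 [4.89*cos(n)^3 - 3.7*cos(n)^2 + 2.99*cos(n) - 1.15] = -6.6575*cos(n) + 7.4*cos(2*n) - 11.0025*cos(3*n)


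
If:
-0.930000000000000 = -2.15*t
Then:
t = 0.43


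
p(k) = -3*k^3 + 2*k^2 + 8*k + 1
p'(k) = -9*k^2 + 4*k + 8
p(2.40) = -9.75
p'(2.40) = -34.24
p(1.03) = 8.08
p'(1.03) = 2.57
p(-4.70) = 319.05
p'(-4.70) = -209.61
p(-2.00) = 17.00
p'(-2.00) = -36.00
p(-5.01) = 388.37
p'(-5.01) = -237.94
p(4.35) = -173.29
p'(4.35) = -144.90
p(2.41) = -10.10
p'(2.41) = -34.63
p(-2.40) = 34.79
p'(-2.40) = -53.44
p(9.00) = -1952.00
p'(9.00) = -685.00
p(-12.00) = 5377.00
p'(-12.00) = -1336.00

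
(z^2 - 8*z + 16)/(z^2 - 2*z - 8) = (z - 4)/(z + 2)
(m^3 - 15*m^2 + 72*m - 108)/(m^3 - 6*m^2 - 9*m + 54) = (m - 6)/(m + 3)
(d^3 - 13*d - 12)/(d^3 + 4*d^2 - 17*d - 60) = (d + 1)/(d + 5)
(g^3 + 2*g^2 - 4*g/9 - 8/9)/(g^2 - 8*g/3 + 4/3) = (3*g^2 + 8*g + 4)/(3*(g - 2))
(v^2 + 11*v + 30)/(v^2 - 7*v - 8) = (v^2 + 11*v + 30)/(v^2 - 7*v - 8)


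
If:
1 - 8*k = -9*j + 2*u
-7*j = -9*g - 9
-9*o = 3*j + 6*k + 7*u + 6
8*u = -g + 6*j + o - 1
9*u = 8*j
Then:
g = -1328/1139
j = -243/1139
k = -77/1139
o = -27/67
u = -216/1139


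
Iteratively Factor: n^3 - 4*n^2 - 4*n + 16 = (n + 2)*(n^2 - 6*n + 8) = (n - 4)*(n + 2)*(n - 2)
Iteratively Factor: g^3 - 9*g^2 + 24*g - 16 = (g - 1)*(g^2 - 8*g + 16) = (g - 4)*(g - 1)*(g - 4)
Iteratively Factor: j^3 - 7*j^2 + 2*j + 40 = (j - 5)*(j^2 - 2*j - 8) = (j - 5)*(j + 2)*(j - 4)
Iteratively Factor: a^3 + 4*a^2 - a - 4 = (a - 1)*(a^2 + 5*a + 4) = (a - 1)*(a + 1)*(a + 4)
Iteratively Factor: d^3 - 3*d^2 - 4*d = (d + 1)*(d^2 - 4*d) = d*(d + 1)*(d - 4)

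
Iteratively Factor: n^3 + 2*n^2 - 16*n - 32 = (n + 2)*(n^2 - 16) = (n - 4)*(n + 2)*(n + 4)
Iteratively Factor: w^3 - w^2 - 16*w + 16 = (w + 4)*(w^2 - 5*w + 4) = (w - 1)*(w + 4)*(w - 4)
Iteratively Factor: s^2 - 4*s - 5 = (s - 5)*(s + 1)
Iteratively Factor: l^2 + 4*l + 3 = (l + 1)*(l + 3)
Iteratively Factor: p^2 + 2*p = (p + 2)*(p)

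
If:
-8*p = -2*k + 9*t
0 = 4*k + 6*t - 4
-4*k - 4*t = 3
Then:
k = -17/4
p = -5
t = 7/2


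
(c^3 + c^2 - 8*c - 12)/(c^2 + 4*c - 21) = (c^2 + 4*c + 4)/(c + 7)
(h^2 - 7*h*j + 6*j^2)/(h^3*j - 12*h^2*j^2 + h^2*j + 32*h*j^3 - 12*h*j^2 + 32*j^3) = (h^2 - 7*h*j + 6*j^2)/(j*(h^3 - 12*h^2*j + h^2 + 32*h*j^2 - 12*h*j + 32*j^2))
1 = 1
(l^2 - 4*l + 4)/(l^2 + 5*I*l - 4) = (l^2 - 4*l + 4)/(l^2 + 5*I*l - 4)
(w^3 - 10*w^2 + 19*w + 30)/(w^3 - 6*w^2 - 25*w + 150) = (w + 1)/(w + 5)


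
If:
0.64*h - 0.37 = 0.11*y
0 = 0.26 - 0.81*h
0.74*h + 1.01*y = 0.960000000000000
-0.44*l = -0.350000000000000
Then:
No Solution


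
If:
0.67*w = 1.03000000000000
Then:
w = 1.54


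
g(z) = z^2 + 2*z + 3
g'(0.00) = 2.00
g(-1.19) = 2.04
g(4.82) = 35.87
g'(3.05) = 8.10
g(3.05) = 18.40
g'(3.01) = 8.02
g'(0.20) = 2.40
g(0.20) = 3.44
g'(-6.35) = -10.70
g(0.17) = 3.37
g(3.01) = 18.08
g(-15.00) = 198.00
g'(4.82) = 11.64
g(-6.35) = 30.62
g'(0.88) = 3.76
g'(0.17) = 2.34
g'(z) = 2*z + 2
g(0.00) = 3.00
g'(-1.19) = -0.38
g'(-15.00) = -28.00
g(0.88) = 5.53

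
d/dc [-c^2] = -2*c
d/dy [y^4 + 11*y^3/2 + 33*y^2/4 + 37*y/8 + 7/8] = 4*y^3 + 33*y^2/2 + 33*y/2 + 37/8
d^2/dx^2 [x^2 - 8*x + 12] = 2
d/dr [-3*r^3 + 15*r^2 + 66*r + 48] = -9*r^2 + 30*r + 66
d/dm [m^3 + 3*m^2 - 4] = 3*m*(m + 2)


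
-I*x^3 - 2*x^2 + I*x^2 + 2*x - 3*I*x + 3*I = (x - 3*I)*(x + I)*(-I*x + I)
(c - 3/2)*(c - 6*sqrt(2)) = c^2 - 6*sqrt(2)*c - 3*c/2 + 9*sqrt(2)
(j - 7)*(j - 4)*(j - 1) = j^3 - 12*j^2 + 39*j - 28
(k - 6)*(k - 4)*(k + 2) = k^3 - 8*k^2 + 4*k + 48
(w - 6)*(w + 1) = w^2 - 5*w - 6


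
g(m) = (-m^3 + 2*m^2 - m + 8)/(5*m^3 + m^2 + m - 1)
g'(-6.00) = -0.02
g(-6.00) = -0.29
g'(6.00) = -0.01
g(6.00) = -0.13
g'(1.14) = -2.36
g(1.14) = 0.90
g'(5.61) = -0.02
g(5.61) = -0.12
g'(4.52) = -0.03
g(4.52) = -0.10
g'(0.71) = -19.58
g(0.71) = 3.96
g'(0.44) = -10613.93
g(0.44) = 132.09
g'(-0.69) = -6.45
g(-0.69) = -3.49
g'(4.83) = -0.02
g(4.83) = -0.11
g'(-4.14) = -0.05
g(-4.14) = -0.34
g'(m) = (-15*m^2 - 2*m - 1)*(-m^3 + 2*m^2 - m + 8)/(5*m^3 + m^2 + m - 1)^2 + (-3*m^2 + 4*m - 1)/(5*m^3 + m^2 + m - 1) = (-11*m^4 + 8*m^3 - 114*m^2 - 20*m - 7)/(25*m^6 + 10*m^5 + 11*m^4 - 8*m^3 - m^2 - 2*m + 1)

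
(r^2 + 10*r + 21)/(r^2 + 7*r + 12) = (r + 7)/(r + 4)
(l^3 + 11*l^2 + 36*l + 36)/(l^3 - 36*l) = (l^2 + 5*l + 6)/(l*(l - 6))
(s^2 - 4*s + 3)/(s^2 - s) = (s - 3)/s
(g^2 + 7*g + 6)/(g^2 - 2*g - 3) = (g + 6)/(g - 3)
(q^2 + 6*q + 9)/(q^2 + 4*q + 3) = (q + 3)/(q + 1)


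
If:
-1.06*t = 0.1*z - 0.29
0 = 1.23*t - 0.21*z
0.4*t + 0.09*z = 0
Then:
No Solution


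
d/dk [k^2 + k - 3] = 2*k + 1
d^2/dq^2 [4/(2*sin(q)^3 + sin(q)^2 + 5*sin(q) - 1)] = 4*(-36*sin(q)^6 - 22*sin(q)^5 + 24*sin(q)^4 - sin(q)^3 + 37*sin(q)^2 + 37*sin(q) + 52)/(2*sin(q)^3 + sin(q)^2 + 5*sin(q) - 1)^3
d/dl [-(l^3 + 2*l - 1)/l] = -2*l - 1/l^2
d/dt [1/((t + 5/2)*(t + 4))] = 2*(-4*t - 13)/(4*t^4 + 52*t^3 + 249*t^2 + 520*t + 400)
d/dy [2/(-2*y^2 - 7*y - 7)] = 2*(4*y + 7)/(2*y^2 + 7*y + 7)^2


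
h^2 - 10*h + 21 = (h - 7)*(h - 3)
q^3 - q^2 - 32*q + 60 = (q - 5)*(q - 2)*(q + 6)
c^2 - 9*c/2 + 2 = (c - 4)*(c - 1/2)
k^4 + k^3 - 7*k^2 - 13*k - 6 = (k - 3)*(k + 1)^2*(k + 2)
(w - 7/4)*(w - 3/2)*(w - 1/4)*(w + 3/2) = w^4 - 2*w^3 - 29*w^2/16 + 9*w/2 - 63/64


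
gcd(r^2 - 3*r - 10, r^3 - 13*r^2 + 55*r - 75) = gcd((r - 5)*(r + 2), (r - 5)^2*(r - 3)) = r - 5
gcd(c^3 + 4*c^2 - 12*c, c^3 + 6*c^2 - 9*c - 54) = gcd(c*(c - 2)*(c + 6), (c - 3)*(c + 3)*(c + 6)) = c + 6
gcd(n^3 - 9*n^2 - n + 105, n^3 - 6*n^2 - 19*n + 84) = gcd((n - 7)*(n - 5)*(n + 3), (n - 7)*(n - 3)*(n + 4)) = n - 7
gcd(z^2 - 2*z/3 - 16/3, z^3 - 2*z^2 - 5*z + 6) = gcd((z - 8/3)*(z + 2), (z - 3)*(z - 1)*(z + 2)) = z + 2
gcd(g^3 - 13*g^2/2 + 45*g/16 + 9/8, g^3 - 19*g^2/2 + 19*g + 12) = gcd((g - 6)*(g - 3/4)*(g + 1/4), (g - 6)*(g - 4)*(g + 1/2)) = g - 6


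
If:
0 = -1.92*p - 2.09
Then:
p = -1.09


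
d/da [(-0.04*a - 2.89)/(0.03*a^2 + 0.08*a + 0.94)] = (0.0012*a^2 + 0.1734*a + 0.1936)/(0.0009*a^4 + 0.0048*a^3 + 0.0628*a^2 + 0.1504*a + 0.8836)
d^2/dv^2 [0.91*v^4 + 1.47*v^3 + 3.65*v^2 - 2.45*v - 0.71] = 10.92*v^2 + 8.82*v + 7.3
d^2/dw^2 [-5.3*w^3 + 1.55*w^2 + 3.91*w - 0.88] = 3.1 - 31.8*w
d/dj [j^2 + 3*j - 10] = 2*j + 3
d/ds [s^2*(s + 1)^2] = 2*s*(s + 1)*(2*s + 1)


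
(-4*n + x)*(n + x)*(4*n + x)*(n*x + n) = -16*n^4*x - 16*n^4 - 16*n^3*x^2 - 16*n^3*x + n^2*x^3 + n^2*x^2 + n*x^4 + n*x^3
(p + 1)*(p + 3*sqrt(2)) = p^2 + p + 3*sqrt(2)*p + 3*sqrt(2)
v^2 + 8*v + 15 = (v + 3)*(v + 5)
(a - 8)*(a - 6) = a^2 - 14*a + 48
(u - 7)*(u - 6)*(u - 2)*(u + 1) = u^4 - 14*u^3 + 53*u^2 - 16*u - 84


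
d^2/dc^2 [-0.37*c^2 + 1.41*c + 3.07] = -0.740000000000000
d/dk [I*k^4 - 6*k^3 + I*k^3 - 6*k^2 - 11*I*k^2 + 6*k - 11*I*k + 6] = 4*I*k^3 + k^2*(-18 + 3*I) + k*(-12 - 22*I) + 6 - 11*I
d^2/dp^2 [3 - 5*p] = 0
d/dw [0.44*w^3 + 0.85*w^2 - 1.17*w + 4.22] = 1.32*w^2 + 1.7*w - 1.17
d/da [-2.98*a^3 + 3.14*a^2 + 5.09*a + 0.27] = -8.94*a^2 + 6.28*a + 5.09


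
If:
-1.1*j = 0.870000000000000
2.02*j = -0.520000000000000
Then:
No Solution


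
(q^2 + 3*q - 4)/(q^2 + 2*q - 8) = (q - 1)/(q - 2)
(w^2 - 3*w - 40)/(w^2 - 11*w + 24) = (w + 5)/(w - 3)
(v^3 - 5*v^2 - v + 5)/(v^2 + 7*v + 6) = (v^2 - 6*v + 5)/(v + 6)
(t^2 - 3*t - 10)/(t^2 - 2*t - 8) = (t - 5)/(t - 4)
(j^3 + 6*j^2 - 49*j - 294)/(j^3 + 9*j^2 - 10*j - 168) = (j - 7)/(j - 4)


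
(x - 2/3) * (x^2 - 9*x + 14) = x^3 - 29*x^2/3 + 20*x - 28/3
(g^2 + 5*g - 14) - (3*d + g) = -3*d + g^2 + 4*g - 14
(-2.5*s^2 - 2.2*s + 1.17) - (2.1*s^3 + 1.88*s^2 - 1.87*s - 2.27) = -2.1*s^3 - 4.38*s^2 - 0.33*s + 3.44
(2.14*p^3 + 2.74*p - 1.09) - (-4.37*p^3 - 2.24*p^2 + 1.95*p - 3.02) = 6.51*p^3 + 2.24*p^2 + 0.79*p + 1.93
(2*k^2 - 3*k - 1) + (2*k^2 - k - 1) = 4*k^2 - 4*k - 2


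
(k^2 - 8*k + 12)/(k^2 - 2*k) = (k - 6)/k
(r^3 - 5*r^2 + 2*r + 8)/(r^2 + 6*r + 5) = (r^2 - 6*r + 8)/(r + 5)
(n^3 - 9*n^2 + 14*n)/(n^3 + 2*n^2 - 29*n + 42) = n*(n - 7)/(n^2 + 4*n - 21)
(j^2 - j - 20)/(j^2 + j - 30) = (j + 4)/(j + 6)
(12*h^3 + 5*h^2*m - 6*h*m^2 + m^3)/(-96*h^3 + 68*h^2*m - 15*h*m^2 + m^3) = (-h - m)/(8*h - m)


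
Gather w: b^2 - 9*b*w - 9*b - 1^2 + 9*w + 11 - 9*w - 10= b^2 - 9*b*w - 9*b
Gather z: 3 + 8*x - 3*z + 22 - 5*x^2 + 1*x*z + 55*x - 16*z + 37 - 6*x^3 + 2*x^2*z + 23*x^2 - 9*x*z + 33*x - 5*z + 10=-6*x^3 + 18*x^2 + 96*x + z*(2*x^2 - 8*x - 24) + 72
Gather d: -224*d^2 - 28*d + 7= -224*d^2 - 28*d + 7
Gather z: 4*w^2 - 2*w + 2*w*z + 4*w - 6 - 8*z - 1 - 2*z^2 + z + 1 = 4*w^2 + 2*w - 2*z^2 + z*(2*w - 7) - 6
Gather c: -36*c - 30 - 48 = -36*c - 78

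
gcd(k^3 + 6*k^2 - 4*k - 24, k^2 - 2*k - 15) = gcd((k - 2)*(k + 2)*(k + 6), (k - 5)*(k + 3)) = 1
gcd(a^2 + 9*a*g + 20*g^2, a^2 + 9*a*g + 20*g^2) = a^2 + 9*a*g + 20*g^2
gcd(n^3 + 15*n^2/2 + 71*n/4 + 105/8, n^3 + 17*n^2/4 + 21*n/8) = n + 7/2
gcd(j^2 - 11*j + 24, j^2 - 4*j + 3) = j - 3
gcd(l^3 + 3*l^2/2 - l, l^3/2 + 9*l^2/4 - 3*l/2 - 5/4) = 1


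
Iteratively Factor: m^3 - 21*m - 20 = (m - 5)*(m^2 + 5*m + 4) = (m - 5)*(m + 4)*(m + 1)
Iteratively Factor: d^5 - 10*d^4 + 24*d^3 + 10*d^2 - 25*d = (d - 1)*(d^4 - 9*d^3 + 15*d^2 + 25*d) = (d - 5)*(d - 1)*(d^3 - 4*d^2 - 5*d) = d*(d - 5)*(d - 1)*(d^2 - 4*d - 5) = d*(d - 5)^2*(d - 1)*(d + 1)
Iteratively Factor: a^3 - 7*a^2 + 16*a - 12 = (a - 2)*(a^2 - 5*a + 6) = (a - 3)*(a - 2)*(a - 2)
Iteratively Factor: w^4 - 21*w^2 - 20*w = (w + 4)*(w^3 - 4*w^2 - 5*w) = (w - 5)*(w + 4)*(w^2 + w) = w*(w - 5)*(w + 4)*(w + 1)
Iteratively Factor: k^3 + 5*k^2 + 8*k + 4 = (k + 2)*(k^2 + 3*k + 2) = (k + 1)*(k + 2)*(k + 2)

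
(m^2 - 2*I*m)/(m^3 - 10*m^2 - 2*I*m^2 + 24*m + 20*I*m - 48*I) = m/(m^2 - 10*m + 24)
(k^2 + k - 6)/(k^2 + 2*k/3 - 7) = 3*(k - 2)/(3*k - 7)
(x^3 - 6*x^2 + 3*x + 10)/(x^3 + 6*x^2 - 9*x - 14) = (x - 5)/(x + 7)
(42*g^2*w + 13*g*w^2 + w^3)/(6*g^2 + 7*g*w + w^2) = w*(7*g + w)/(g + w)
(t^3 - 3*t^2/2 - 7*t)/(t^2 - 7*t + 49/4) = 2*t*(t + 2)/(2*t - 7)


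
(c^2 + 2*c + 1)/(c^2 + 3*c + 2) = (c + 1)/(c + 2)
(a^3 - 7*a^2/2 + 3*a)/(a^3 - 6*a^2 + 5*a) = (a^2 - 7*a/2 + 3)/(a^2 - 6*a + 5)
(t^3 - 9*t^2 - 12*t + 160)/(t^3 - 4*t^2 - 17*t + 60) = (t - 8)/(t - 3)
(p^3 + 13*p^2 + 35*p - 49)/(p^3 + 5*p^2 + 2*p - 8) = (p^2 + 14*p + 49)/(p^2 + 6*p + 8)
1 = 1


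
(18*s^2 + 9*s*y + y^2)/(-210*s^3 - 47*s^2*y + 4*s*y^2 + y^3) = (3*s + y)/(-35*s^2 - 2*s*y + y^2)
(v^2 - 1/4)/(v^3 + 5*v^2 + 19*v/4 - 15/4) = (2*v + 1)/(2*v^2 + 11*v + 15)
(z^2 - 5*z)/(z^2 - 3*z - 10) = z/(z + 2)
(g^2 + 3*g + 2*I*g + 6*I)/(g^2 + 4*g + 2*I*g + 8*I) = (g + 3)/(g + 4)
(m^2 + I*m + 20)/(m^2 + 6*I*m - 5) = (m - 4*I)/(m + I)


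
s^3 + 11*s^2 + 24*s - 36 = (s - 1)*(s + 6)^2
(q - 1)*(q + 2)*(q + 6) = q^3 + 7*q^2 + 4*q - 12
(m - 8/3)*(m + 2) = m^2 - 2*m/3 - 16/3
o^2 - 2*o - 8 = (o - 4)*(o + 2)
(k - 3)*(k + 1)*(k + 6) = k^3 + 4*k^2 - 15*k - 18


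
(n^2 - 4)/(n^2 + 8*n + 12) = (n - 2)/(n + 6)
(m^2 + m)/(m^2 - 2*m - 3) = m/(m - 3)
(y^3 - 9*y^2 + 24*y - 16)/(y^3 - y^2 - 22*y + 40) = (y^2 - 5*y + 4)/(y^2 + 3*y - 10)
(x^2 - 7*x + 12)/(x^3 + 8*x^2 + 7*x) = (x^2 - 7*x + 12)/(x*(x^2 + 8*x + 7))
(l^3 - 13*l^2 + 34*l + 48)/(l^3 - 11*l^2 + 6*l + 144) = (l + 1)/(l + 3)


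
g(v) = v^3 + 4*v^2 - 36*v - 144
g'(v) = 3*v^2 + 8*v - 36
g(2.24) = -193.33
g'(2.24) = -3.03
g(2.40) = -193.54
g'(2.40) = 0.48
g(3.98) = -160.87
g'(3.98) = 43.36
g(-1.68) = -76.97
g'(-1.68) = -40.97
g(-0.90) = -109.09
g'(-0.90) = -40.77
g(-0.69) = -117.58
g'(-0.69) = -40.09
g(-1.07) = -102.13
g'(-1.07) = -41.13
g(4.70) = -121.02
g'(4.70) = 67.87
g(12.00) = 1728.00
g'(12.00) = 492.00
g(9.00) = 585.00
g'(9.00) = 279.00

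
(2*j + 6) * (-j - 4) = -2*j^2 - 14*j - 24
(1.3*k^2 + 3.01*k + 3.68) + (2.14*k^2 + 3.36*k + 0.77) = 3.44*k^2 + 6.37*k + 4.45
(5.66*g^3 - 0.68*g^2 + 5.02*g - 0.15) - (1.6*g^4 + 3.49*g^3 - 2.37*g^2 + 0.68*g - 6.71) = -1.6*g^4 + 2.17*g^3 + 1.69*g^2 + 4.34*g + 6.56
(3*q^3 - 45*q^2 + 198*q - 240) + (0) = 3*q^3 - 45*q^2 + 198*q - 240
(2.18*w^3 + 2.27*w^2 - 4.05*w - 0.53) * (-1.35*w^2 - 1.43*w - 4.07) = -2.943*w^5 - 6.1819*w^4 - 6.6512*w^3 - 2.7319*w^2 + 17.2414*w + 2.1571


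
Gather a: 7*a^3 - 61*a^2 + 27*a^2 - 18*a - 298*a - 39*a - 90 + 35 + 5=7*a^3 - 34*a^2 - 355*a - 50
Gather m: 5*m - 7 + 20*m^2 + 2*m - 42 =20*m^2 + 7*m - 49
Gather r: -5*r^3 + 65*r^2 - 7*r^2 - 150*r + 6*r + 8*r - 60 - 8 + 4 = -5*r^3 + 58*r^2 - 136*r - 64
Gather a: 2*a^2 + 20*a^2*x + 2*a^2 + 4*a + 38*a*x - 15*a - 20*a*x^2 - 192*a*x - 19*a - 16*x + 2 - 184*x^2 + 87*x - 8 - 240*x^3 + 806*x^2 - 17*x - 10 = a^2*(20*x + 4) + a*(-20*x^2 - 154*x - 30) - 240*x^3 + 622*x^2 + 54*x - 16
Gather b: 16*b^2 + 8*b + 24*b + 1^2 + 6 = 16*b^2 + 32*b + 7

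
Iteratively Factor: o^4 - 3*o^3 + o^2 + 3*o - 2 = (o - 1)*(o^3 - 2*o^2 - o + 2) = (o - 1)^2*(o^2 - o - 2) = (o - 2)*(o - 1)^2*(o + 1)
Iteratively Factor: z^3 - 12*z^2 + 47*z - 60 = (z - 3)*(z^2 - 9*z + 20) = (z - 5)*(z - 3)*(z - 4)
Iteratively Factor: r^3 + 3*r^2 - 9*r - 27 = (r + 3)*(r^2 - 9) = (r + 3)^2*(r - 3)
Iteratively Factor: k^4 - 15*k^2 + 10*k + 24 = (k + 1)*(k^3 - k^2 - 14*k + 24) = (k - 3)*(k + 1)*(k^2 + 2*k - 8) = (k - 3)*(k + 1)*(k + 4)*(k - 2)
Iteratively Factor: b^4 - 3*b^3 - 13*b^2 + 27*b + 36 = (b - 4)*(b^3 + b^2 - 9*b - 9) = (b - 4)*(b + 1)*(b^2 - 9) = (b - 4)*(b - 3)*(b + 1)*(b + 3)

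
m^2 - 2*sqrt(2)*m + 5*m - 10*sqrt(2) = (m + 5)*(m - 2*sqrt(2))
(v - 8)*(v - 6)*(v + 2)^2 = v^4 - 10*v^3 - 4*v^2 + 136*v + 192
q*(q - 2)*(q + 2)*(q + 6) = q^4 + 6*q^3 - 4*q^2 - 24*q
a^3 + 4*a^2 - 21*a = a*(a - 3)*(a + 7)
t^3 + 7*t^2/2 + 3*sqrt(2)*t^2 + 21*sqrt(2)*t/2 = t*(t + 7/2)*(t + 3*sqrt(2))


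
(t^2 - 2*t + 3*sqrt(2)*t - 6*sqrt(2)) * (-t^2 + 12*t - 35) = -t^4 - 3*sqrt(2)*t^3 + 14*t^3 - 59*t^2 + 42*sqrt(2)*t^2 - 177*sqrt(2)*t + 70*t + 210*sqrt(2)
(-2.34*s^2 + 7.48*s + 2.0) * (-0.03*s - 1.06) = 0.0702*s^3 + 2.256*s^2 - 7.9888*s - 2.12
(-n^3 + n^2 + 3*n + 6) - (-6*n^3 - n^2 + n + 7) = 5*n^3 + 2*n^2 + 2*n - 1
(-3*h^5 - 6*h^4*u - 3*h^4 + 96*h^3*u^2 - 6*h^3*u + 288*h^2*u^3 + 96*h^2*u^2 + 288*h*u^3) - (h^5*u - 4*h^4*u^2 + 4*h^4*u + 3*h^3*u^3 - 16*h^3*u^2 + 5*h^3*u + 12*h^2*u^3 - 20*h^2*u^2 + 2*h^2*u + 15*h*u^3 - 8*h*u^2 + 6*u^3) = -h^5*u - 3*h^5 + 4*h^4*u^2 - 10*h^4*u - 3*h^4 - 3*h^3*u^3 + 112*h^3*u^2 - 11*h^3*u + 276*h^2*u^3 + 116*h^2*u^2 - 2*h^2*u + 273*h*u^3 + 8*h*u^2 - 6*u^3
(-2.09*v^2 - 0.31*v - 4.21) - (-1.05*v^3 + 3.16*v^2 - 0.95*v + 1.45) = 1.05*v^3 - 5.25*v^2 + 0.64*v - 5.66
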